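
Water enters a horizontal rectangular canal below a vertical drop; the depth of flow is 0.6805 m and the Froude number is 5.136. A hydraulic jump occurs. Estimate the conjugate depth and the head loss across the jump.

Fr₁ = 5.136 (given).
Conjugate-depth relation: y₂/y₁ = ½[√(1 + 8Fr₁²) − 1] = ½[√212.03 − 1] = 6.781.
y₂ = 6.781 × 0.6805 = 4.614 m.
Head loss: ΔE = (y₂ − y₁)³/(4y₁y₂) = (4.614 − 0.6805)³/(4×0.6805×4.614) = 60.87/12.56 = 4.846 m.

y₂ = 4.614 m; ΔE = 4.846 m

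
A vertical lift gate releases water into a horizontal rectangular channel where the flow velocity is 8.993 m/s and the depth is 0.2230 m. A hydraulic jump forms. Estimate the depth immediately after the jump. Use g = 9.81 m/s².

y₂ = 1.809 m

Fr₁ = V₁/√(g·y₁) = 8.993/√(9.81×0.2230) = 6.080.
Sequent-depth ratio: y₂/y₁ = ½[√(1 + 8Fr₁²) − 1] = ½[√296.75 − 1] = 8.113.
y₂ = 8.113 × 0.2230 = 1.809 m.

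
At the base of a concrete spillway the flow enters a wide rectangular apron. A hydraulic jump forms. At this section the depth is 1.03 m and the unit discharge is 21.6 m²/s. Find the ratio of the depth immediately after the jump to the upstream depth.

y₂/y₁ = 8.84

V₁ = q/y₁ = 21.6/1.03 = 21.0 m/s. Fr₁ = V₁/√(g·y₁) = 21.0/√(9.81×1.03) = 6.60.
Conjugate-depth relation: y₂/y₁ = ½[√(1 + 8Fr₁²) − 1] = ½[√349.2 − 1] = 8.84.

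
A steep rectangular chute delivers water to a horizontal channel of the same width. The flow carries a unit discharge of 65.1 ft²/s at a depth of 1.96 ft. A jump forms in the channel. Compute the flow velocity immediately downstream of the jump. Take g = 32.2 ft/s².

V₁ = q/y₁ = 65.1/1.96 = 33.2 ft/s. Fr₁ = V₁/√(g·y₁) = 33.2/√(32.2×1.96) = 4.18.
Sequent-depth ratio: y₂/y₁ = ½[√(1 + 8Fr₁²) − 1] = ½[√140.8 − 1] = 5.43.
y₂ = 5.43 × 1.96 = 10.7 ft.
V₂ = q/y₂ = 65.1/10.7 = 6.11 ft/s.

V₂ = 6.11 ft/s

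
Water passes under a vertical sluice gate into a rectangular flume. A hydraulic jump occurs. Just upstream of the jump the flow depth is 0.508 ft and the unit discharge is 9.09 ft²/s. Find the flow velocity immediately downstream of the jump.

V₂ = 3.10 ft/s

V₁ = q/y₁ = 9.09/0.508 = 17.9 ft/s. Fr₁ = V₁/√(g·y₁) = 17.9/√(32.2×0.508) = 4.42.
From the momentum equation for a rectangular channel, y₂/y₁ = ½[√(1 + 8Fr₁²) − 1] = ½[√157.6 − 1] = 5.78.
y₂ = 5.78 × 0.508 = 2.93 ft.
V₂ = q/y₂ = 9.09/2.93 = 3.10 ft/s.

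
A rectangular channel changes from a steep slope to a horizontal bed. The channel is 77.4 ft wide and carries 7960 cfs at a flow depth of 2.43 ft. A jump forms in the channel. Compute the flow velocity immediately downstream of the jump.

q = Q/b = 7960/77.4 = 103 ft²/s; V₁ = q/y₁ = 42.3 ft/s. Fr₁ = V₁/√(g·y₁) = 4.78.
By Bélanger, y₂/y₁ = ½[√(1 + 8Fr₁²) − 1] = ½[√184.1 − 1] = 6.28.
y₂ = 6.28 × 2.43 = 15.3 ft.
V₂ = q/y₂ = 103/15.3 = 6.73 ft/s.

V₂ = 6.73 ft/s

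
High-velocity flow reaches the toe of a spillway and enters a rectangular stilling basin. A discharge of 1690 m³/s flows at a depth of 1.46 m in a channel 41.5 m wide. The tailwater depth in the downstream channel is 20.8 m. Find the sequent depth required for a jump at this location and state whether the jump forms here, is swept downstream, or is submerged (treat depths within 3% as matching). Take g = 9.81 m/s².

q = Q/b = 1690/41.5 = 40.7 m²/s; V₁ = q/y₁ = 27.9 m/s. Fr₁ = V₁/√(g·y₁) = 7.37.
Bélanger equation: y₂/y₁ = ½[√(1 + 8Fr₁²) − 1] = ½[√435.5 − 1] = 9.93.
y₂ = 9.93 × 1.46 = 14.5 m.
Tailwater y_tw = 20.8 m: y_tw > y₂, so the jump is submerged.

y₂ = 14.5 m; the jump is submerged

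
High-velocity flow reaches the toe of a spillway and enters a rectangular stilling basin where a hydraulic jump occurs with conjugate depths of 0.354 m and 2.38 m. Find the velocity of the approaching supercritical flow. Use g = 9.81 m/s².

For a rectangular channel the momentum equation gives q² = ½·g·y₁·y₂·(y₁ + y₂) = ½×9.81×0.354×2.38×2.73 = 11.3.
q = √11.3 = 3.36 m²/s.
V₁ = q/y₁ = 3.36/0.354 = 9.50 m/s.

V₁ = 9.50 m/s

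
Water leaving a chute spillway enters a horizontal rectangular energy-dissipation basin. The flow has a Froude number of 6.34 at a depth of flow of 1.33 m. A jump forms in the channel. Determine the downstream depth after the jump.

y₂ = 11.3 m

Fr₁ = 6.34 (given).
Conjugate-depth relation: y₂/y₁ = ½[√(1 + 8Fr₁²) − 1] = ½[√322.6 − 1] = 8.48.
y₂ = 8.48 × 1.33 = 11.3 m.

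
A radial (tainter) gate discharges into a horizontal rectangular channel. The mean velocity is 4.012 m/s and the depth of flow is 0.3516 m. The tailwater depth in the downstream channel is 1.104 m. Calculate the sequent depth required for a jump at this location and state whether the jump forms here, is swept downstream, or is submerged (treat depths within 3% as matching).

Fr₁ = V₁/√(g·y₁) = 4.012/√(9.81×0.3516) = 2.160.
Conjugate-depth relation: y₂/y₁ = ½[√(1 + 8Fr₁²) − 1] = ½[√38.333 − 1] = 2.596.
y₂ = 2.596 × 0.3516 = 0.9126 m.
Tailwater y_tw = 1.104 m: y_tw > y₂, so the jump is submerged.

y₂ = 0.9126 m; the jump is submerged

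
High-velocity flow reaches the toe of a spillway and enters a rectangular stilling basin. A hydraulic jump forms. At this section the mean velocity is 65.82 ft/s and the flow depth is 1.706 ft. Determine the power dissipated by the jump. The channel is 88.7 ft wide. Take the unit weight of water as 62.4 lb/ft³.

Fr₁ = V₁/√(g·y₁) = 65.82/√(32.2×1.706) = 8.881.
Sequent-depth ratio: y₂/y₁ = ½[√(1 + 8Fr₁²) − 1] = ½[√631.91 − 1] = 12.07.
y₂ = 12.07 × 1.706 = 20.59 ft.
Head loss: ΔE = (y₂ − y₁)³/(4y₁y₂) = (20.59 − 1.706)³/(4×1.706×20.59) = 6734/140.5 = 47.93 ft.
q = V₁·y₁ = 65.82 × 1.706 = 112.3 ft²/s. Q = q·b = 112.3 × 88.7 = 9960 cfs. P = γ·Q·ΔE/550 = 62.4 × 9960 × 47.93 / 550 = 54157 hp.

P = 54157 hp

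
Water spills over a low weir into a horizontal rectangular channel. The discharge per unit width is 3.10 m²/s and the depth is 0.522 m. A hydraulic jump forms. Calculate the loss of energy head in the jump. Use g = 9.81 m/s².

ΔE = 0.455 m

V₁ = q/y₁ = 3.10/0.522 = 5.94 m/s. Fr₁ = V₁/√(g·y₁) = 5.94/√(9.81×0.522) = 2.62.
From the momentum equation for a rectangular channel, y₂/y₁ = ½[√(1 + 8Fr₁²) − 1] = ½[√56.10 − 1] = 3.24.
y₂ = 3.24 × 0.522 = 1.69 m.
Head loss: ΔE = (y₂ − y₁)³/(4y₁y₂) = (1.69 − 0.522)³/(4×0.522×1.69) = 1.61/3.54 = 0.455 m.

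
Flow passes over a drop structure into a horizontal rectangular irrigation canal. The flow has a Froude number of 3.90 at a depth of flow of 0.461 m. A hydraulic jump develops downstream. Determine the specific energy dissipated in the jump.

Fr₁ = 3.90 (given).
By Bélanger, y₂/y₁ = ½[√(1 + 8Fr₁²) − 1] = ½[√122.7 − 1] = 5.04.
y₂ = 5.04 × 0.461 = 2.32 m.
V₁ = Fr₁·√(g·y₁) = 3.90×√(9.81×0.461) = 8.29 m/s; q = V₁·y₁ = 3.82 m²/s. V₂ = q/y₂ = 3.82/2.32 = 1.65 m/s. E₁ = y₁ + V₁²/2g = 3.97 m; E₂ = y₂ + V₂²/2g = 2.46 m. ΔE = E₁ − E₂ = 1.51 m.

ΔE = 1.51 m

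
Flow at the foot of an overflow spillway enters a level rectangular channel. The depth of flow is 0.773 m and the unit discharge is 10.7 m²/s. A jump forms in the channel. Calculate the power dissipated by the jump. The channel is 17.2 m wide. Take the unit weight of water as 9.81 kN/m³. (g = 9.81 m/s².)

V₁ = q/y₁ = 10.7/0.773 = 13.8 m/s. Fr₁ = V₁/√(g·y₁) = 13.8/√(9.81×0.773) = 5.03.
Bélanger equation: y₂/y₁ = ½[√(1 + 8Fr₁²) − 1] = ½[√203.1 − 1] = 6.63.
y₂ = 6.63 × 0.773 = 5.12 m.
Head loss: ΔE = (y₂ − y₁)³/(4y₁y₂) = (5.12 − 0.773)³/(4×0.773×5.12) = 82.3/15.8 = 5.19 m.
Q = q·b = 10.7 × 17.2 = 184 m³/s. P = γ·Q·ΔE = 9.81 × 184 × 5.19 = 9378 kW.

P = 9378 kW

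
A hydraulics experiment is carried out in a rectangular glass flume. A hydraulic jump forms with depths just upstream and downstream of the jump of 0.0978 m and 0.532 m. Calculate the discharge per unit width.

For a rectangular channel the momentum equation gives q² = ½·g·y₁·y₂·(y₁ + y₂) = ½×9.81×0.0978×0.532×0.630 = 0.161.
q = √0.161 = 0.401 m²/s.

q = 0.401 m²/s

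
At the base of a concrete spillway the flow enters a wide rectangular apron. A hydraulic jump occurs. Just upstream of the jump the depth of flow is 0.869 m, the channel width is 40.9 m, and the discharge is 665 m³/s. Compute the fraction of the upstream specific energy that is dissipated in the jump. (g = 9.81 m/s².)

q = Q/b = 665/40.9 = 16.3 m²/s; V₁ = q/y₁ = 18.7 m/s. Fr₁ = V₁/√(g·y₁) = 6.41.
Sequent-depth ratio: y₂/y₁ = ½[√(1 + 8Fr₁²) − 1] = ½[√329.5 − 1] = 8.58.
y₂ = 8.58 × 0.869 = 7.45 m.
E₁ = y₁ + V₁²/2g = 18.7 m. ΔE = (y₂ − y₁)³/(4y₁y₂) = 11.0 m. ΔE/E₁ = 11.0/18.7 = 0.589.

ΔE/E₁ = 0.589 (58.9%)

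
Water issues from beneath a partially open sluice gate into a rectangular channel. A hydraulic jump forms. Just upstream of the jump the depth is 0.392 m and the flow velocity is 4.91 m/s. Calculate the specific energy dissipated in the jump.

Fr₁ = V₁/√(g·y₁) = 4.91/√(9.81×0.392) = 2.50.
Conjugate-depth relation: y₂/y₁ = ½[√(1 + 8Fr₁²) − 1] = ½[√51.15 − 1] = 3.08.
y₂ = 3.08 × 0.392 = 1.21 m.
q = V₁·y₁ = 4.91 × 0.392 = 1.92 m²/s. V₂ = q/y₂ = 1.92/1.21 = 1.60 m/s. E₁ = y₁ + V₁²/2g = 1.62 m; E₂ = y₂ + V₂²/2g = 1.34 m. ΔE = E₁ − E₂ = 0.285 m.

ΔE = 0.285 m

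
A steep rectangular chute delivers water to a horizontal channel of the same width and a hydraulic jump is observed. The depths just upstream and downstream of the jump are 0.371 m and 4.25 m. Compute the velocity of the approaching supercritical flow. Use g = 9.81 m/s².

For a rectangular channel the momentum equation gives q² = ½·g·y₁·y₂·(y₁ + y₂) = ½×9.81×0.371×4.25×4.62 = 35.7.
q = √35.7 = 5.98 m²/s.
V₁ = q/y₁ = 5.98/0.371 = 16.1 m/s.

V₁ = 16.1 m/s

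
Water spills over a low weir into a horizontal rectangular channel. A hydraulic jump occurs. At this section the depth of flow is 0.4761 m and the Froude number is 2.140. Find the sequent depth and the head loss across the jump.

y₂ = 1.222 m; ΔE = 0.1785 m

Fr₁ = 2.140 (given).
Bélanger equation: y₂/y₁ = ½[√(1 + 8Fr₁²) − 1] = ½[√37.637 − 1] = 2.567.
y₂ = 2.567 × 0.4761 = 1.222 m.
Head loss: ΔE = (y₂ − y₁)³/(4y₁y₂) = (1.222 − 0.4761)³/(4×0.4761×1.222) = 0.4156/2.328 = 0.1785 m.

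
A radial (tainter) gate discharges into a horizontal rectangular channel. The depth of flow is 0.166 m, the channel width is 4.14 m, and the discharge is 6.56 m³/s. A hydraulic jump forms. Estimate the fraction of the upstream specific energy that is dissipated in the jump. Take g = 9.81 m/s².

q = Q/b = 6.56/4.14 = 1.58 m²/s; V₁ = q/y₁ = 9.55 m/s. Fr₁ = V₁/√(g·y₁) = 7.48.
From the momentum equation for a rectangular channel, y₂/y₁ = ½[√(1 + 8Fr₁²) − 1] = ½[√448.6 − 1] = 10.1.
y₂ = 10.1 × 0.166 = 1.67 m.
E₁ = y₁ + V₁²/2g = 4.81 m. ΔE = (y₂ − y₁)³/(4y₁y₂) = 3.09 m. ΔE/E₁ = 3.09/4.81 = 0.642.

ΔE/E₁ = 0.642 (64.2%)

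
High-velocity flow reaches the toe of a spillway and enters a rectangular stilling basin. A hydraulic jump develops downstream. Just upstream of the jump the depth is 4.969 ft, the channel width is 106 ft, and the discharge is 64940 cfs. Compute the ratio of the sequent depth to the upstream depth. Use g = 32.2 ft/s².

q = Q/b = 64940/106 = 612.6 ft²/s; V₁ = q/y₁ = 123.3 ft/s. Fr₁ = V₁/√(g·y₁) = 9.747.
From the momentum equation for a rectangular channel, y₂/y₁ = ½[√(1 + 8Fr₁²) − 1] = ½[√761.05 − 1] = 13.29.

y₂/y₁ = 13.29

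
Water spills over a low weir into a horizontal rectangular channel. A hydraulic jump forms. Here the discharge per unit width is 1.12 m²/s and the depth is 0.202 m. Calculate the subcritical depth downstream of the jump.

V₁ = q/y₁ = 1.12/0.202 = 5.54 m/s. Fr₁ = V₁/√(g·y₁) = 5.54/√(9.81×0.202) = 3.94.
Conjugate-depth relation: y₂/y₁ = ½[√(1 + 8Fr₁²) − 1] = ½[√125.1 − 1] = 5.09.
y₂ = 5.09 × 0.202 = 1.03 m.

y₂ = 1.03 m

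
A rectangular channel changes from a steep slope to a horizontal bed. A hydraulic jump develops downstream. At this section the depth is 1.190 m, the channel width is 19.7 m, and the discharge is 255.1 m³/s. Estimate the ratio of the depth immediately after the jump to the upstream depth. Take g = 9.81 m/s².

q = Q/b = 255.1/19.7 = 12.95 m²/s; V₁ = q/y₁ = 10.88 m/s. Fr₁ = V₁/√(g·y₁) = 3.185.
By Bélanger, y₂/y₁ = ½[√(1 + 8Fr₁²) − 1] = ½[√82.146 − 1] = 4.032.

y₂/y₁ = 4.032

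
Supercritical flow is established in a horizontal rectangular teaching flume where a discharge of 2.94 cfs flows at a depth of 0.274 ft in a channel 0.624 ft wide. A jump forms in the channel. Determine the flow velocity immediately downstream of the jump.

q = Q/b = 2.94/0.624 = 4.71 ft²/s; V₁ = q/y₁ = 17.2 ft/s. Fr₁ = V₁/√(g·y₁) = 5.79.
By Bélanger, y₂/y₁ = ½[√(1 + 8Fr₁²) − 1] = ½[√269.1 − 1] = 7.70.
y₂ = 7.70 × 0.274 = 2.11 ft.
V₂ = q/y₂ = 4.71/2.11 = 2.23 ft/s.

V₂ = 2.23 ft/s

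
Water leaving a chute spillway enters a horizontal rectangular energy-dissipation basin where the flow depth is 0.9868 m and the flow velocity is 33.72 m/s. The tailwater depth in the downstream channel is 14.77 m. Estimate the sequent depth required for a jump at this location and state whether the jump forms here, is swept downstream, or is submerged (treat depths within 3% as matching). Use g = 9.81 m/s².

y₂ = 14.64 m; the jump forms here

Fr₁ = V₁/√(g·y₁) = 33.72/√(9.81×0.9868) = 10.84.
Conjugate-depth relation: y₂/y₁ = ½[√(1 + 8Fr₁²) − 1] = ½[√940.65 − 1] = 14.84.
y₂ = 14.84 × 0.9868 = 14.64 m.
Tailwater y_tw = 14.77 m: y_tw ≈ y₂, so the jump forms here.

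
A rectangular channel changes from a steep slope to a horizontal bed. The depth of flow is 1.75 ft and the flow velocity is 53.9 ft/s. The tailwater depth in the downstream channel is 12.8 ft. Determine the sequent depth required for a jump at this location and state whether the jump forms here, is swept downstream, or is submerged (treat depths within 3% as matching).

y₂ = 16.9 ft; the jump is swept downstream

Fr₁ = V₁/√(g·y₁) = 53.9/√(32.2×1.75) = 7.18.
Bélanger equation: y₂/y₁ = ½[√(1 + 8Fr₁²) − 1] = ½[√413.5 − 1] = 9.67.
y₂ = 9.67 × 1.75 = 16.9 ft.
Tailwater y_tw = 12.8 ft: y_tw < y₂, so the jump is swept downstream.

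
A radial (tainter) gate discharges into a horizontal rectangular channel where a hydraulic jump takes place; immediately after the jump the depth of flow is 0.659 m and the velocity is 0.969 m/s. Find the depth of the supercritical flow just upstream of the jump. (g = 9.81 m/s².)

Fr₂ = V₂/√(g·y₂) = 0.969/√(9.81×0.659) = 0.381.
Applying the sequent-depth relation in reverse, y₁/y₂ = ½[√(1 + 8Fr₂²) − 1] = ½[√2.162 − 1] = 0.235.
y₁ = 0.235 × 0.659 = 0.155 m.

y₁ = 0.155 m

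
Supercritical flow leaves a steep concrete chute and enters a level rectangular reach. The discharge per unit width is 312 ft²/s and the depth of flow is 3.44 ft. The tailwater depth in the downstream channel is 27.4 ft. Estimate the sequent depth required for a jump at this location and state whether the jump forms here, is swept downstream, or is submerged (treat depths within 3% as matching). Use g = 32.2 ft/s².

y₂ = 40.2 ft; the jump is swept downstream

V₁ = q/y₁ = 312/3.44 = 90.7 ft/s. Fr₁ = V₁/√(g·y₁) = 90.7/√(32.2×3.44) = 8.62.
By Bélanger, y₂/y₁ = ½[√(1 + 8Fr₁²) − 1] = ½[√595.1 − 1] = 11.7.
y₂ = 11.7 × 3.44 = 40.2 ft.
Tailwater y_tw = 27.4 ft: y_tw < y₂, so the jump is swept downstream.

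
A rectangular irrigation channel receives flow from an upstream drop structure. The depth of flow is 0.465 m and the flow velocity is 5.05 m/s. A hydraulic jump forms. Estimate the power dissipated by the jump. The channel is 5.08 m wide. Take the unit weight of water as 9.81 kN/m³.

Fr₁ = V₁/√(g·y₁) = 5.05/√(9.81×0.465) = 2.36.
By Bélanger, y₂/y₁ = ½[√(1 + 8Fr₁²) − 1] = ½[√45.73 − 1] = 2.88.
y₂ = 2.88 × 0.465 = 1.34 m.
q = V₁·y₁ = 5.05 × 0.465 = 2.35 m²/s. V₂ = q/y₂ = 2.35/1.34 = 1.75 m/s. E₁ = y₁ + V₁²/2g = 1.76 m; E₂ = y₂ + V₂²/2g = 1.50 m. ΔE = E₁ − E₂ = 0.269 m.
Q = q·b = 2.35 × 5.08 = 11.9 m³/s. P = γ·Q·ΔE = 9.81 × 11.9 × 0.269 = 31.4 kW.

P = 31.4 kW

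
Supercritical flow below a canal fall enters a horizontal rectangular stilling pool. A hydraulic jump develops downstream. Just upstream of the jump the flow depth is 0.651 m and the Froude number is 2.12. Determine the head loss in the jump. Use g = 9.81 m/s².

Fr₁ = 2.12 (given).
From the momentum equation for a rectangular channel, y₂/y₁ = ½[√(1 + 8Fr₁²) − 1] = ½[√36.96 − 1] = 2.54.
y₂ = 2.54 × 0.651 = 1.65 m.
Head loss: ΔE = (y₂ − y₁)³/(4y₁y₂) = (1.65 − 0.651)³/(4×0.651×1.65) = 1.01/4.31 = 0.234 m.

ΔE = 0.234 m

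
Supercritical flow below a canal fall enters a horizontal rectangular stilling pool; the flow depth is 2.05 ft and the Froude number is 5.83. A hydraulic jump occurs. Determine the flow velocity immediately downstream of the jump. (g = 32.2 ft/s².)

V₂ = 6.10 ft/s

Fr₁ = 5.83 (given).
Bélanger equation: y₂/y₁ = ½[√(1 + 8Fr₁²) − 1] = ½[√272.9 − 1] = 7.76.
y₂ = 7.76 × 2.05 = 15.9 ft.
V₁ = Fr₁·√(g·y₁) = 5.83×√(32.2×2.05) = 47.4 ft/s; q = V₁·y₁ = 97.1 ft²/s.
V₂ = q/y₂ = 97.1/15.9 = 6.10 ft/s.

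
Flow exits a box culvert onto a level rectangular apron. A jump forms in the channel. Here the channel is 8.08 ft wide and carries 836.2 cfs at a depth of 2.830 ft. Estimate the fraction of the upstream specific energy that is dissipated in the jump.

ΔE/E₁ = 0.371 (37.1%)

q = Q/b = 836.2/8.08 = 103.5 ft²/s; V₁ = q/y₁ = 36.57 ft/s. Fr₁ = V₁/√(g·y₁) = 3.831.
By Bélanger, y₂/y₁ = ½[√(1 + 8Fr₁²) − 1] = ½[√118.40 − 1] = 4.941.
y₂ = 4.941 × 2.830 = 13.98 ft.
E₁ = y₁ + V₁²/2g = 23.60 ft. ΔE = (y₂ − y₁)³/(4y₁y₂) = 8.763 ft. ΔE/E₁ = 8.763/23.60 = 0.371.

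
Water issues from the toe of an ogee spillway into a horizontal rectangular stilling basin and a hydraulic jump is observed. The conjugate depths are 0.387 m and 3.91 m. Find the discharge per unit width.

q = 5.65 m²/s

For a rectangular channel the momentum equation gives q² = ½·g·y₁·y₂·(y₁ + y₂) = ½×9.81×0.387×3.91×4.30 = 31.9.
q = √31.9 = 5.65 m²/s.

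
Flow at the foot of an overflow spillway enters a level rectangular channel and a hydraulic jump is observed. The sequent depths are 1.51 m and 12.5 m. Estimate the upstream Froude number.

Fr₁ = 6.20

For a rectangular channel the momentum equation gives q² = ½·g·y₁·y₂·(y₁ + y₂) = ½×9.81×1.51×12.5×14.0 = 1297.
q = √1297 = 36.0 m²/s.
V₁ = q/y₁ = 23.9 m/s; Fr₁ = V₁/√(g·y₁) = 6.20.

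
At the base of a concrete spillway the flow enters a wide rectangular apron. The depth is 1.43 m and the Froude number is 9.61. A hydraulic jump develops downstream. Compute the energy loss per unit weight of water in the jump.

Fr₁ = 9.61 (given).
By Bélanger, y₂/y₁ = ½[√(1 + 8Fr₁²) − 1] = ½[√739.8 − 1] = 13.1.
y₂ = 13.1 × 1.43 = 18.7 m.
Head loss: ΔE = (y₂ − y₁)³/(4y₁y₂) = (18.7 − 1.43)³/(4×1.43×18.7) = 5180/107 = 48.3 m.

ΔE = 48.3 m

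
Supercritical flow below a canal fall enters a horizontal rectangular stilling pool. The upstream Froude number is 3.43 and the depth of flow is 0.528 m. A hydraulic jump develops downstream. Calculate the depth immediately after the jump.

Fr₁ = 3.43 (given).
Conjugate-depth relation: y₂/y₁ = ½[√(1 + 8Fr₁²) − 1] = ½[√95.12 − 1] = 4.38.
y₂ = 4.38 × 0.528 = 2.31 m.

y₂ = 2.31 m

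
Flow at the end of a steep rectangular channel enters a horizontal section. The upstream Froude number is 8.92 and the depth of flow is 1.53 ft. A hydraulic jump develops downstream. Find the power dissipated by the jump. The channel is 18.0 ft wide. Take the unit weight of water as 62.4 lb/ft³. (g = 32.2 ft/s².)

Fr₁ = 8.92 (given).
Bélanger equation: y₂/y₁ = ½[√(1 + 8Fr₁²) − 1] = ½[√637.5 − 1] = 12.1.
y₂ = 12.1 × 1.53 = 18.6 ft.
Head loss: ΔE = (y₂ − y₁)³/(4y₁y₂) = (18.6 − 1.53)³/(4×1.53×18.6) = 4931/114 = 43.4 ft.
V₁ = Fr₁·√(g·y₁) = 8.92×√(32.2×1.53) = 62.6 ft/s; q = V₁·y₁ = 95.8 ft²/s. Q = q·b = 95.8 × 18.0 = 1724 cfs. P = γ·Q·ΔE/550 = 62.4 × 1724 × 43.4 / 550 = 8497 hp.

P = 8497 hp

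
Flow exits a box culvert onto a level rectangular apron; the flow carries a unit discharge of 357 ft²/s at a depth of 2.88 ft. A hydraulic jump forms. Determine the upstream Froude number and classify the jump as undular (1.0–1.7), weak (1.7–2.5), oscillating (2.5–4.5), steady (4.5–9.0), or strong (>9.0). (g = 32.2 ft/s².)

Fr₁ = 12.9; strong jump

V₁ = q/y₁ = 357/2.88 = 124 ft/s. Fr₁ = V₁/√(g·y₁) = 124/√(32.2×2.88) = 12.9.
Fr₁ = 12.9 lies in the strong range.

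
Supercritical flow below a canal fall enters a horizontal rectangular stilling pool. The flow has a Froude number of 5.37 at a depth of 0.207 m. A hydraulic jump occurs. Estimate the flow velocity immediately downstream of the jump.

Fr₁ = 5.37 (given).
From the momentum equation for a rectangular channel, y₂/y₁ = ½[√(1 + 8Fr₁²) − 1] = ½[√231.7 − 1] = 7.11.
y₂ = 7.11 × 0.207 = 1.47 m.
V₁ = Fr₁·√(g·y₁) = 5.37×√(9.81×0.207) = 7.65 m/s; q = V₁·y₁ = 1.58 m²/s.
V₂ = q/y₂ = 1.58/1.47 = 1.08 m/s.

V₂ = 1.08 m/s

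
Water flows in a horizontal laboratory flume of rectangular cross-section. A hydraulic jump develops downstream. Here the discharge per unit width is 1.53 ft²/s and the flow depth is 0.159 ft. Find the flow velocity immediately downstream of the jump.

V₂ = 1.74 ft/s

V₁ = q/y₁ = 1.53/0.159 = 9.62 ft/s. Fr₁ = V₁/√(g·y₁) = 9.62/√(32.2×0.159) = 4.25.
Conjugate-depth relation: y₂/y₁ = ½[√(1 + 8Fr₁²) − 1] = ½[√145.7 − 1] = 5.54.
y₂ = 5.54 × 0.159 = 0.880 ft.
V₂ = q/y₂ = 1.53/0.880 = 1.74 ft/s.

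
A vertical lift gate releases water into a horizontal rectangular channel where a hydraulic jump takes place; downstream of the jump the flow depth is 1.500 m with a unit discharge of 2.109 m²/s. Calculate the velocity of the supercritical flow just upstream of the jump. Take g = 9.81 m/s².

V₂ = q/y₂ = 2.109/1.500 = 1.406 m/s; Fr₂ = V₂/√(g·y₂) = 0.3665.
Since the conjugate-depth ratio holds either way, y₁/y₂ = ½[√(1 + 8Fr₂²) − 1] = ½[√2.0747 − 1] = 0.2202.
y₁ = 0.2202 × 1.500 = 0.3303 m.
V₁ = q/y₁ = 2.109/0.3303 = 6.385 m/s.

V₁ = 6.385 m/s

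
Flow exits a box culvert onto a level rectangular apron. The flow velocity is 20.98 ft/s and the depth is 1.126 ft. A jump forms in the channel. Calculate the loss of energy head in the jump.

Fr₁ = V₁/√(g·y₁) = 20.98/√(32.2×1.126) = 3.484.
From the momentum equation for a rectangular channel, y₂/y₁ = ½[√(1 + 8Fr₁²) − 1] = ½[√98.120 − 1] = 4.453.
y₂ = 4.453 × 1.126 = 5.014 ft.
Head loss: ΔE = (y₂ − y₁)³/(4y₁y₂) = (5.014 − 1.126)³/(4×1.126×5.014) = 58.76/22.58 = 2.602 ft.

ΔE = 2.602 ft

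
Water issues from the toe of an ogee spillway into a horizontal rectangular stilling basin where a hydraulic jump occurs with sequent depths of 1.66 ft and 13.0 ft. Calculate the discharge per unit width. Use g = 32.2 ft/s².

q = 71.4 ft²/s

For a rectangular channel the momentum equation gives q² = ½·g·y₁·y₂·(y₁ + y₂) = ½×32.2×1.66×13.0×14.7 = 5093.
q = √5093 = 71.4 ft²/s.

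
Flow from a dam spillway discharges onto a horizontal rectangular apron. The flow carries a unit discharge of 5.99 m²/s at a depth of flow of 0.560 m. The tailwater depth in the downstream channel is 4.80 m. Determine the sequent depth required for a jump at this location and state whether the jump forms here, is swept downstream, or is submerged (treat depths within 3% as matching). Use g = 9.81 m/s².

V₁ = q/y₁ = 5.99/0.560 = 10.7 m/s. Fr₁ = V₁/√(g·y₁) = 10.7/√(9.81×0.560) = 4.56.
By Bélanger, y₂/y₁ = ½[√(1 + 8Fr₁²) − 1] = ½[√167.6 − 1] = 5.97.
y₂ = 5.97 × 0.560 = 3.35 m.
Tailwater y_tw = 4.80 m: y_tw > y₂, so the jump is submerged.

y₂ = 3.35 m; the jump is submerged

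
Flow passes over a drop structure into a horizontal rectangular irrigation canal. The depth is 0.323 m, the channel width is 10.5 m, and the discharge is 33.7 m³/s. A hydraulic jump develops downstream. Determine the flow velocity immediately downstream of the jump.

q = Q/b = 33.7/10.5 = 3.21 m²/s; V₁ = q/y₁ = 9.94 m/s. Fr₁ = V₁/√(g·y₁) = 5.58.
Bélanger equation: y₂/y₁ = ½[√(1 + 8Fr₁²) − 1] = ½[√250.3 − 1] = 7.41.
y₂ = 7.41 × 0.323 = 2.39 m.
V₂ = q/y₂ = 3.21/2.39 = 1.34 m/s.

V₂ = 1.34 m/s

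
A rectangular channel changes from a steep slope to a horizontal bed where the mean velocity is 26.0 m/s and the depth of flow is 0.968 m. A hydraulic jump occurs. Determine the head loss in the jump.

Fr₁ = V₁/√(g·y₁) = 26.0/√(9.81×0.968) = 8.44.
From the momentum equation for a rectangular channel, y₂/y₁ = ½[√(1 + 8Fr₁²) − 1] = ½[√570.5 − 1] = 11.4.
y₂ = 11.4 × 0.968 = 11.1 m.
Head loss: ΔE = (y₂ − y₁)³/(4y₁y₂) = (11.1 − 0.968)³/(4×0.968×11.1) = 1033/42.9 = 24.1 m.

ΔE = 24.1 m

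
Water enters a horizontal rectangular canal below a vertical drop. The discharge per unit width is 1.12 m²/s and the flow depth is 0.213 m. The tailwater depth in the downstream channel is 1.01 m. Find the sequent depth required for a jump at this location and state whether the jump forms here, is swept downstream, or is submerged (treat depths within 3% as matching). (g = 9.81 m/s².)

y₂ = 0.994 m; the jump forms here

V₁ = q/y₁ = 1.12/0.213 = 5.26 m/s. Fr₁ = V₁/√(g·y₁) = 5.26/√(9.81×0.213) = 3.64.
Conjugate-depth relation: y₂/y₁ = ½[√(1 + 8Fr₁²) − 1] = ½[√106.9 − 1] = 4.67.
y₂ = 4.67 × 0.213 = 0.994 m.
Tailwater y_tw = 1.01 m: y_tw ≈ y₂, so the jump forms here.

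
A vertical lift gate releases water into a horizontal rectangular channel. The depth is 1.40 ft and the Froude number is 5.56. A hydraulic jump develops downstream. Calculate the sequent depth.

y₂ = 10.3 ft

Fr₁ = 5.56 (given).
By Bélanger, y₂/y₁ = ½[√(1 + 8Fr₁²) − 1] = ½[√248.3 − 1] = 7.38.
y₂ = 7.38 × 1.40 = 10.3 ft.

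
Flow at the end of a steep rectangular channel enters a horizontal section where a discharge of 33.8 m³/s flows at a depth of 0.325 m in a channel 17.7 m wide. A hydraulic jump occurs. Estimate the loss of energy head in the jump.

q = Q/b = 33.8/17.7 = 1.91 m²/s; V₁ = q/y₁ = 5.88 m/s. Fr₁ = V₁/√(g·y₁) = 3.29.
From the momentum equation for a rectangular channel, y₂/y₁ = ½[√(1 + 8Fr₁²) − 1] = ½[√87.63 − 1] = 4.18.
y₂ = 4.18 × 0.325 = 1.36 m.
Head loss: ΔE = (y₂ − y₁)³/(4y₁y₂) = (1.36 − 0.325)³/(4×0.325×1.36) = 1.10/1.77 = 0.625 m.

ΔE = 0.625 m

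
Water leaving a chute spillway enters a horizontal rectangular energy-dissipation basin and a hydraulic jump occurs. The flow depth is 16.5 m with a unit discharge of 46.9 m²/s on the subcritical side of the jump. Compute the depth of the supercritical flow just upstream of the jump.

y₁ = 1.51 m

V₂ = q/y₂ = 46.9/16.5 = 2.84 m/s; Fr₂ = V₂/√(g·y₂) = 0.223.
Since the conjugate-depth ratio holds either way, y₁/y₂ = ½[√(1 + 8Fr₂²) − 1] = ½[√1.399 − 1] = 0.0915.
y₁ = 0.0915 × 16.5 = 1.51 m.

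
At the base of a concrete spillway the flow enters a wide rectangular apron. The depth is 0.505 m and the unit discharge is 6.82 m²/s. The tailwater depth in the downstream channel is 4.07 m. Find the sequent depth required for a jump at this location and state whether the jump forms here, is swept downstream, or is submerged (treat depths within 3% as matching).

y₂ = 4.09 m; the jump forms here

V₁ = q/y₁ = 6.82/0.505 = 13.5 m/s. Fr₁ = V₁/√(g·y₁) = 13.5/√(9.81×0.505) = 6.07.
Conjugate-depth relation: y₂/y₁ = ½[√(1 + 8Fr₁²) − 1] = ½[√295.5 − 1] = 8.10.
y₂ = 8.10 × 0.505 = 4.09 m.
Tailwater y_tw = 4.07 m: y_tw ≈ y₂, so the jump forms here.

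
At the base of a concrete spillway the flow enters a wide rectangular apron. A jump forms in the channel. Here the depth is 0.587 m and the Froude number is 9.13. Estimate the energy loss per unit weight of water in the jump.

Fr₁ = 9.13 (given).
Sequent-depth ratio: y₂/y₁ = ½[√(1 + 8Fr₁²) − 1] = ½[√667.9 − 1] = 12.4.
y₂ = 12.4 × 0.587 = 7.29 m.
Head loss: ΔE = (y₂ − y₁)³/(4y₁y₂) = (7.29 − 0.587)³/(4×0.587×7.29) = 301/17.1 = 17.6 m.

ΔE = 17.6 m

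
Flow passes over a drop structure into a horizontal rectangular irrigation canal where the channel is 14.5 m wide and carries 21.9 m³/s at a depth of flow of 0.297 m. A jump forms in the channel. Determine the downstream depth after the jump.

y₂ = 1.11 m

q = Q/b = 21.9/14.5 = 1.51 m²/s; V₁ = q/y₁ = 5.09 m/s. Fr₁ = V₁/√(g·y₁) = 2.98.
By Bélanger, y₂/y₁ = ½[√(1 + 8Fr₁²) − 1] = ½[√72.01 − 1] = 3.74.
y₂ = 3.74 × 0.297 = 1.11 m.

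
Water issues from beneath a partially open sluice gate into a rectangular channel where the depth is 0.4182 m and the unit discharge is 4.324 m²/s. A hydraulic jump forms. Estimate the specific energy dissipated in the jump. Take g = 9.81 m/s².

V₁ = q/y₁ = 4.324/0.4182 = 10.34 m/s. Fr₁ = V₁/√(g·y₁) = 10.34/√(9.81×0.4182) = 5.105.
Conjugate-depth relation: y₂/y₁ = ½[√(1 + 8Fr₁²) − 1] = ½[√209.47 − 1] = 6.737.
y₂ = 6.737 × 0.4182 = 2.817 m.
V₂ = q/y₂ = 4.324/2.817 = 1.535 m/s. E₁ = y₁ + V₁²/2g = 5.867 m; E₂ = y₂ + V₂²/2g = 2.937 m. ΔE = E₁ − E₂ = 2.930 m.

ΔE = 2.930 m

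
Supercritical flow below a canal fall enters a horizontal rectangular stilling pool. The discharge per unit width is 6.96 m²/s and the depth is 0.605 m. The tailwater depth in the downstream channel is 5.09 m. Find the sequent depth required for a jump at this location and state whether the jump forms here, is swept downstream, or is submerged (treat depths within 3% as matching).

y₂ = 3.75 m; the jump is submerged

V₁ = q/y₁ = 6.96/0.605 = 11.5 m/s. Fr₁ = V₁/√(g·y₁) = 11.5/√(9.81×0.605) = 4.72.
Conjugate-depth relation: y₂/y₁ = ½[√(1 + 8Fr₁²) − 1] = ½[√179.4 − 1] = 6.20.
y₂ = 6.20 × 0.605 = 3.75 m.
Tailwater y_tw = 5.09 m: y_tw > y₂, so the jump is submerged.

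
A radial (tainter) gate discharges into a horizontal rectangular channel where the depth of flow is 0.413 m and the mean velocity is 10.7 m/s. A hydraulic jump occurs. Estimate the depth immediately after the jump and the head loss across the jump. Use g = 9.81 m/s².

Fr₁ = V₁/√(g·y₁) = 10.7/√(9.81×0.413) = 5.32.
By Bélanger, y₂/y₁ = ½[√(1 + 8Fr₁²) − 1] = ½[√227.1 − 1] = 7.03.
y₂ = 7.03 × 0.413 = 2.91 m.
Head loss: ΔE = (y₂ − y₁)³/(4y₁y₂) = (2.91 − 0.413)³/(4×0.413×2.91) = 15.5/4.80 = 3.23 m.

y₂ = 2.91 m; ΔE = 3.23 m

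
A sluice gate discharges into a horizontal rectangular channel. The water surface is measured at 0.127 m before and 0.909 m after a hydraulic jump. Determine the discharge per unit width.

q = 0.766 m²/s

For a rectangular channel the momentum equation gives q² = ½·g·y₁·y₂·(y₁ + y₂) = ½×9.81×0.127×0.909×1.04 = 0.587.
q = √0.587 = 0.766 m²/s.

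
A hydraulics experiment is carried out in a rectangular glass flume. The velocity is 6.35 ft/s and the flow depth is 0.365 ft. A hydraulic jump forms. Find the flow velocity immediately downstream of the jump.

V₂ = 2.93 ft/s

Fr₁ = V₁/√(g·y₁) = 6.35/√(32.2×0.365) = 1.85.
From the momentum equation for a rectangular channel, y₂/y₁ = ½[√(1 + 8Fr₁²) − 1] = ½[√28.45 − 1] = 2.17.
y₂ = 2.17 × 0.365 = 0.791 ft.
q = V₁·y₁ = 6.35 × 0.365 = 2.32 ft²/s.
V₂ = q/y₂ = 2.32/0.791 = 2.93 ft/s.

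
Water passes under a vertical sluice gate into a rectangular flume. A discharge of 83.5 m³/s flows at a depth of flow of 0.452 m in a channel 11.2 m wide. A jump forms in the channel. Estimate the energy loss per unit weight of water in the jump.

ΔE = 9.41 m

q = Q/b = 83.5/11.2 = 7.46 m²/s; V₁ = q/y₁ = 16.5 m/s. Fr₁ = V₁/√(g·y₁) = 7.83.
Bélanger equation: y₂/y₁ = ½[√(1 + 8Fr₁²) − 1] = ½[√491.8 − 1] = 10.6.
y₂ = 10.6 × 0.452 = 4.79 m.
Head loss: ΔE = (y₂ − y₁)³/(4y₁y₂) = (4.79 − 0.452)³/(4×0.452×4.79) = 81.4/8.65 = 9.41 m.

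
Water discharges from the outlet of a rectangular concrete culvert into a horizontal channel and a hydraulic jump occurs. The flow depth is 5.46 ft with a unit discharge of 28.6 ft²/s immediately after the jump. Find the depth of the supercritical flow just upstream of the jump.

V₂ = q/y₂ = 28.6/5.46 = 5.24 ft/s; Fr₂ = V₂/√(g·y₂) = 0.395.
Since the conjugate-depth ratio holds either way, y₁/y₂ = ½[√(1 + 8Fr₂²) − 1] = ½[√2.248 − 1] = 0.250.
y₁ = 0.250 × 5.46 = 1.36 ft.

y₁ = 1.36 ft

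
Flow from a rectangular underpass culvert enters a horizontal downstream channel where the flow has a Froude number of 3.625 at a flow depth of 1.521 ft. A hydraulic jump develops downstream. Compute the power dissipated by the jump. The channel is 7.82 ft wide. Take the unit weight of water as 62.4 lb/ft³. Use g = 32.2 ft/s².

Fr₁ = 3.625 (given).
Sequent-depth ratio: y₂/y₁ = ½[√(1 + 8Fr₁²) − 1] = ½[√106.12 − 1] = 4.651.
y₂ = 4.651 × 1.521 = 7.074 ft.
V₁ = Fr₁·√(g·y₁) = 3.625×√(32.2×1.521) = 25.37 ft/s; q = V₁·y₁ = 38.59 ft²/s. V₂ = q/y₂ = 38.59/7.074 = 5.455 ft/s. E₁ = y₁ + V₁²/2g = 11.51 ft; E₂ = y₂ + V₂²/2g = 7.536 ft. ΔE = E₁ − E₂ = 3.978 ft.
Q = q·b = 38.59 × 7.82 = 301.7 cfs. P = γ·Q·ΔE/550 = 62.4 × 301.7 × 3.978 / 550 = 136.2 hp.

P = 136.2 hp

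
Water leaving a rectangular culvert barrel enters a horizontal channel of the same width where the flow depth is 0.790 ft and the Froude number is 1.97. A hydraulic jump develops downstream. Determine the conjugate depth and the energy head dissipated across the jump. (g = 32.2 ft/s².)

Fr₁ = 1.97 (given).
Bélanger equation: y₂/y₁ = ½[√(1 + 8Fr₁²) − 1] = ½[√32.05 − 1] = 2.33.
y₂ = 2.33 × 0.790 = 1.84 ft.
V₁ = Fr₁·√(g·y₁) = 1.97×√(32.2×0.790) = 9.94 ft/s; q = V₁·y₁ = 7.85 ft²/s. V₂ = q/y₂ = 7.85/1.84 = 4.26 ft/s. E₁ = y₁ + V₁²/2g = 2.32 ft; E₂ = y₂ + V₂²/2g = 2.12 ft. ΔE = E₁ − E₂ = 0.200 ft.

y₂ = 1.84 ft; ΔE = 0.200 ft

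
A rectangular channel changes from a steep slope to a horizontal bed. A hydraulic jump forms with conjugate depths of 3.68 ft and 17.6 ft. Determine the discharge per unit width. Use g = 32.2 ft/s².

q = 149 ft²/s

For a rectangular channel the momentum equation gives q² = ½·g·y₁·y₂·(y₁ + y₂) = ½×32.2×3.68×17.6×21.3 = 22190.
q = √22190 = 149 ft²/s.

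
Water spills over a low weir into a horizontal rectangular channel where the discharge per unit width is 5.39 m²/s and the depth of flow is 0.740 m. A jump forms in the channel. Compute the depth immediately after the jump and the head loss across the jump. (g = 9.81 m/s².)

V₁ = q/y₁ = 5.39/0.740 = 7.28 m/s. Fr₁ = V₁/√(g·y₁) = 7.28/√(9.81×0.740) = 2.70.
By Bélanger, y₂/y₁ = ½[√(1 + 8Fr₁²) − 1] = ½[√59.47 − 1] = 3.36.
y₂ = 3.36 × 0.740 = 2.48 m.
V₂ = q/y₂ = 5.39/2.48 = 2.17 m/s. E₁ = y₁ + V₁²/2g = 3.44 m; E₂ = y₂ + V₂²/2g = 2.72 m. ΔE = E₁ − E₂ = 0.721 m.

y₂ = 2.48 m; ΔE = 0.721 m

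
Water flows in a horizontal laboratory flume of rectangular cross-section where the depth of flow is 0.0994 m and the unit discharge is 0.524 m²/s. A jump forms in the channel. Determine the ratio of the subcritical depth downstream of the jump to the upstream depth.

V₁ = q/y₁ = 0.524/0.0994 = 5.27 m/s. Fr₁ = V₁/√(g·y₁) = 5.27/√(9.81×0.0994) = 5.34.
By Bélanger, y₂/y₁ = ½[√(1 + 8Fr₁²) − 1] = ½[√229.0 − 1] = 7.07.

y₂/y₁ = 7.07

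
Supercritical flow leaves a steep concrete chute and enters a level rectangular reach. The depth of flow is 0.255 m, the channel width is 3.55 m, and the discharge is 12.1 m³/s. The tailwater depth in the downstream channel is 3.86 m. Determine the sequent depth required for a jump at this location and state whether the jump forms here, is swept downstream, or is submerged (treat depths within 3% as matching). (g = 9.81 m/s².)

y₂ = 2.92 m; the jump is submerged

q = Q/b = 12.1/3.55 = 3.41 m²/s; V₁ = q/y₁ = 13.4 m/s. Fr₁ = V₁/√(g·y₁) = 8.45.
By Bélanger, y₂/y₁ = ½[√(1 + 8Fr₁²) − 1] = ½[√572.4 − 1] = 11.5.
y₂ = 11.5 × 0.255 = 2.92 m.
Tailwater y_tw = 3.86 m: y_tw > y₂, so the jump is submerged.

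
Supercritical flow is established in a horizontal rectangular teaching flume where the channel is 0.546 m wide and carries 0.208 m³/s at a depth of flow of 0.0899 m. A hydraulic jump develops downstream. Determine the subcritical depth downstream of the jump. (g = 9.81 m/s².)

y₂ = 0.530 m

q = Q/b = 0.208/0.546 = 0.381 m²/s; V₁ = q/y₁ = 4.24 m/s. Fr₁ = V₁/√(g·y₁) = 4.51.
From the momentum equation for a rectangular channel, y₂/y₁ = ½[√(1 + 8Fr₁²) − 1] = ½[√163.9 − 1] = 5.90.
y₂ = 5.90 × 0.0899 = 0.530 m.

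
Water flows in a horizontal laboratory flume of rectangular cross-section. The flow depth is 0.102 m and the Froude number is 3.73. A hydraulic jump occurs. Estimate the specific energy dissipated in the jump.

Fr₁ = 3.73 (given).
Sequent-depth ratio: y₂/y₁ = ½[√(1 + 8Fr₁²) − 1] = ½[√112.3 − 1] = 4.80.
y₂ = 4.80 × 0.102 = 0.489 m.
Head loss: ΔE = (y₂ − y₁)³/(4y₁y₂) = (0.489 − 0.102)³/(4×0.102×0.489) = 0.0582/0.200 = 0.291 m.

ΔE = 0.291 m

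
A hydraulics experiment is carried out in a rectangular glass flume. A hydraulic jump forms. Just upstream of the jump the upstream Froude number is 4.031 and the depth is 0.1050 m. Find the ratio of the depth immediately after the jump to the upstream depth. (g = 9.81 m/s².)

Fr₁ = 4.031 (given).
Conjugate-depth relation: y₂/y₁ = ½[√(1 + 8Fr₁²) − 1] = ½[√130.99 − 1] = 5.223.

y₂/y₁ = 5.223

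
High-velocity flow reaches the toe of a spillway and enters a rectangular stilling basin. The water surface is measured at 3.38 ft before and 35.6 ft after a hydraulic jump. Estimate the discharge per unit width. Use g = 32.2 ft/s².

For a rectangular channel the momentum equation gives q² = ½·g·y₁·y₂·(y₁ + y₂) = ½×32.2×3.38×35.6×39.0 = 75515.
q = √75515 = 275 ft²/s.

q = 275 ft²/s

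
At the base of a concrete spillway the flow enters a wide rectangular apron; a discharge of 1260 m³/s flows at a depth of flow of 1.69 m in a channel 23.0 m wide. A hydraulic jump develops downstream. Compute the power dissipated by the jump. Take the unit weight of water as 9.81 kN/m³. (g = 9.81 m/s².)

q = Q/b = 1260/23.0 = 54.8 m²/s; V₁ = q/y₁ = 32.4 m/s. Fr₁ = V₁/√(g·y₁) = 7.96.
From the momentum equation for a rectangular channel, y₂/y₁ = ½[√(1 + 8Fr₁²) − 1] = ½[√508.0 − 1] = 10.8.
y₂ = 10.8 × 1.69 = 18.2 m.
Head loss: ΔE = (y₂ − y₁)³/(4y₁y₂) = (18.2 − 1.69)³/(4×1.69×18.2) = 4501/123 = 36.6 m.
P = γ·Q·ΔE = 9.81 × 1260 × 36.6 = 452196 kW.

P = 452196 kW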